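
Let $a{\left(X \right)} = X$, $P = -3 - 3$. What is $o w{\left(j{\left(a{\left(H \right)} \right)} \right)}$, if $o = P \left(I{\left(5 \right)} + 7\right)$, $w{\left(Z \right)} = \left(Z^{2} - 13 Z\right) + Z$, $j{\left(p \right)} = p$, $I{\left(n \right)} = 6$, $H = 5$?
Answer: $2730$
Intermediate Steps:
$P = -6$
$w{\left(Z \right)} = Z^{2} - 12 Z$
$o = -78$ ($o = - 6 \left(6 + 7\right) = \left(-6\right) 13 = -78$)
$o w{\left(j{\left(a{\left(H \right)} \right)} \right)} = - 78 \cdot 5 \left(-12 + 5\right) = - 78 \cdot 5 \left(-7\right) = \left(-78\right) \left(-35\right) = 2730$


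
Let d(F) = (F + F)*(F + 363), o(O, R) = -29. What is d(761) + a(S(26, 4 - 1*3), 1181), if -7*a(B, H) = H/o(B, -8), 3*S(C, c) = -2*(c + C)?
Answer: 347278965/203 ≈ 1.7107e+6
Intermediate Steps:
S(C, c) = -2*C/3 - 2*c/3 (S(C, c) = (-2*(c + C))/3 = (-2*(C + c))/3 = (-2*C - 2*c)/3 = -2*C/3 - 2*c/3)
d(F) = 2*F*(363 + F) (d(F) = (2*F)*(363 + F) = 2*F*(363 + F))
a(B, H) = H/203 (a(B, H) = -H/(7*(-29)) = -H*(-1)/(7*29) = -(-1)*H/203 = H/203)
d(761) + a(S(26, 4 - 1*3), 1181) = 2*761*(363 + 761) + (1/203)*1181 = 2*761*1124 + 1181/203 = 1710728 + 1181/203 = 347278965/203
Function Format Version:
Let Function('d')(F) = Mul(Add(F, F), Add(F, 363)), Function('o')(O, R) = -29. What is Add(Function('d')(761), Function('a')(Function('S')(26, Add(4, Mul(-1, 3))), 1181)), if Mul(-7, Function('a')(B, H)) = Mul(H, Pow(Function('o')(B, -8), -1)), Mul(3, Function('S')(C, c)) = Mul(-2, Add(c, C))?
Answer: Rational(347278965, 203) ≈ 1.7107e+6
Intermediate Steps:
Function('S')(C, c) = Add(Mul(Rational(-2, 3), C), Mul(Rational(-2, 3), c)) (Function('S')(C, c) = Mul(Rational(1, 3), Mul(-2, Add(c, C))) = Mul(Rational(1, 3), Mul(-2, Add(C, c))) = Mul(Rational(1, 3), Add(Mul(-2, C), Mul(-2, c))) = Add(Mul(Rational(-2, 3), C), Mul(Rational(-2, 3), c)))
Function('d')(F) = Mul(2, F, Add(363, F)) (Function('d')(F) = Mul(Mul(2, F), Add(363, F)) = Mul(2, F, Add(363, F)))
Function('a')(B, H) = Mul(Rational(1, 203), H) (Function('a')(B, H) = Mul(Rational(-1, 7), Mul(H, Pow(-29, -1))) = Mul(Rational(-1, 7), Mul(H, Rational(-1, 29))) = Mul(Rational(-1, 7), Mul(Rational(-1, 29), H)) = Mul(Rational(1, 203), H))
Add(Function('d')(761), Function('a')(Function('S')(26, Add(4, Mul(-1, 3))), 1181)) = Add(Mul(2, 761, Add(363, 761)), Mul(Rational(1, 203), 1181)) = Add(Mul(2, 761, 1124), Rational(1181, 203)) = Add(1710728, Rational(1181, 203)) = Rational(347278965, 203)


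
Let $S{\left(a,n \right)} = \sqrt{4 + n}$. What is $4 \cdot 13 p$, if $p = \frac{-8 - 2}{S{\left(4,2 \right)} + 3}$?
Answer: $-520 + \frac{520 \sqrt{6}}{3} \approx -95.422$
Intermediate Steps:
$p = - \frac{10}{3 + \sqrt{6}}$ ($p = \frac{-8 - 2}{\sqrt{4 + 2} + 3} = - \frac{10}{\sqrt{6} + 3} = - \frac{10}{3 + \sqrt{6}} \approx -1.835$)
$4 \cdot 13 p = 4 \cdot 13 \left(-10 + \frac{10 \sqrt{6}}{3}\right) = 52 \left(-10 + \frac{10 \sqrt{6}}{3}\right) = -520 + \frac{520 \sqrt{6}}{3}$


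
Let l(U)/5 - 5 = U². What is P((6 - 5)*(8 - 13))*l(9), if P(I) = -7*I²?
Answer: -75250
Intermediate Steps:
l(U) = 25 + 5*U²
P((6 - 5)*(8 - 13))*l(9) = (-7*(6 - 5)²*(8 - 13)²)*(25 + 5*9²) = (-7*(1*(-5))²)*(25 + 5*81) = (-7*(-5)²)*(25 + 405) = -7*25*430 = -175*430 = -75250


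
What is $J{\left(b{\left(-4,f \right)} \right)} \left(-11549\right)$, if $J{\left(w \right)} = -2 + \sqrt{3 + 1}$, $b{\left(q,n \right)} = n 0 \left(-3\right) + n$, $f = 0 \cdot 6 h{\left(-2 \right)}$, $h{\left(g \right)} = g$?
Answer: $0$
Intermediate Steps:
$f = 0$ ($f = 0 \cdot 6 \left(-2\right) = 0 \left(-2\right) = 0$)
$b{\left(q,n \right)} = n$ ($b{\left(q,n \right)} = 0 \left(-3\right) + n = 0 + n = n$)
$J{\left(w \right)} = 0$ ($J{\left(w \right)} = -2 + \sqrt{4} = -2 + 2 = 0$)
$J{\left(b{\left(-4,f \right)} \right)} \left(-11549\right) = 0 \left(-11549\right) = 0$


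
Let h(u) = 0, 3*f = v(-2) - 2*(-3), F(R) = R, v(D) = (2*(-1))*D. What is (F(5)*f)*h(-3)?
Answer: 0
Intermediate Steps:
v(D) = -2*D
f = 10/3 (f = (-2*(-2) - 2*(-3))/3 = (4 + 6)/3 = (1/3)*10 = 10/3 ≈ 3.3333)
(F(5)*f)*h(-3) = (5*(10/3))*0 = (50/3)*0 = 0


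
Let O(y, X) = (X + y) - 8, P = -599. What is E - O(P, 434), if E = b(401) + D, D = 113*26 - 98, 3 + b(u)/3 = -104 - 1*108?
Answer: 2368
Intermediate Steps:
b(u) = -645 (b(u) = -9 + 3*(-104 - 1*108) = -9 + 3*(-104 - 108) = -9 + 3*(-212) = -9 - 636 = -645)
D = 2840 (D = 2938 - 98 = 2840)
O(y, X) = -8 + X + y
E = 2195 (E = -645 + 2840 = 2195)
E - O(P, 434) = 2195 - (-8 + 434 - 599) = 2195 - 1*(-173) = 2195 + 173 = 2368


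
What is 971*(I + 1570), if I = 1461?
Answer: 2943101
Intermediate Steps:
971*(I + 1570) = 971*(1461 + 1570) = 971*3031 = 2943101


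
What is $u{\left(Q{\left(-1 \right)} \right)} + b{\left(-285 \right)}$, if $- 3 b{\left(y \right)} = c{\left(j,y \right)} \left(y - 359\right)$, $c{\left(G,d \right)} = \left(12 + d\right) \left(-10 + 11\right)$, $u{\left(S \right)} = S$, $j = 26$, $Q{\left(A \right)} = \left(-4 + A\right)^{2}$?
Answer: $-58579$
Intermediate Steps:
$c{\left(G,d \right)} = 12 + d$ ($c{\left(G,d \right)} = \left(12 + d\right) 1 = 12 + d$)
$b{\left(y \right)} = - \frac{\left(-359 + y\right) \left(12 + y\right)}{3}$ ($b{\left(y \right)} = - \frac{\left(12 + y\right) \left(y - 359\right)}{3} = - \frac{\left(12 + y\right) \left(-359 + y\right)}{3} = - \frac{\left(-359 + y\right) \left(12 + y\right)}{3}$)
$u{\left(Q{\left(-1 \right)} \right)} + b{\left(-285 \right)} = \left(-4 - 1\right)^{2} - \frac{\left(-359 - 285\right) \left(12 - 285\right)}{3} = \left(-5\right)^{2} - \left(- \frac{644}{3}\right) \left(-273\right) = 25 - 58604 = -58579$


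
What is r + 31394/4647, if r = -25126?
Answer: -116729128/4647 ≈ -25119.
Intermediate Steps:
r + 31394/4647 = -25126 + 31394/4647 = -116729128/4647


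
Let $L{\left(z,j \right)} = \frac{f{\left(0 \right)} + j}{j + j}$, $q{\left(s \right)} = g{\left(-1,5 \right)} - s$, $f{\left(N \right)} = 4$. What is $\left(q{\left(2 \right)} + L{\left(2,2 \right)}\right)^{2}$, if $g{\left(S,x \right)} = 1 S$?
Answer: $\frac{9}{4} \approx 2.25$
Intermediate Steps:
$g{\left(S,x \right)} = S$
$q{\left(s \right)} = -1 - s$
$L{\left(z,j \right)} = \frac{4 + j}{2 j}$ ($L{\left(z,j \right)} = \frac{4 + j}{j + j} = \frac{4 + j}{2 j}$)
$\left(q{\left(2 \right)} + L{\left(2,2 \right)}\right)^{2} = \left(\left(-1 - 2\right) + \frac{4 + 2}{2 \cdot 2}\right)^{2} = \left(\left(-1 - 2\right) + \frac{1}{2} \cdot \frac{1}{2} \cdot 6\right)^{2} = \left(-3 + \frac{3}{2}\right)^{2} = \left(- \frac{3}{2}\right)^{2} = \frac{9}{4}$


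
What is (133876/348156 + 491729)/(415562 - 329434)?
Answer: 10699908475/1874123748 ≈ 5.7093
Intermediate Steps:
(133876/348156 + 491729)/(415562 - 329434) = (133876*(1/348156) + 491729)/86128 = (33469/87039 + 491729)*(1/86128) = (42799633900/87039)*(1/86128) = 10699908475/1874123748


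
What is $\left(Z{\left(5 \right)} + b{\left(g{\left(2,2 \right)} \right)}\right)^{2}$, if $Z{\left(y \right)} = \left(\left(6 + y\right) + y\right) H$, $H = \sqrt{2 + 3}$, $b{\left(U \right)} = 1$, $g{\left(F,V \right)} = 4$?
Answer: $1281 + 32 \sqrt{5} \approx 1352.6$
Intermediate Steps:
$H = \sqrt{5} \approx 2.2361$
$Z{\left(y \right)} = \sqrt{5} \left(6 + 2 y\right)$ ($Z{\left(y \right)} = \left(\left(6 + y\right) + y\right) \sqrt{5} = \left(6 + 2 y\right) \sqrt{5} = \sqrt{5} \left(6 + 2 y\right)$)
$\left(Z{\left(5 \right)} + b{\left(g{\left(2,2 \right)} \right)}\right)^{2} = \left(2 \sqrt{5} \left(3 + 5\right) + 1\right)^{2} = \left(2 \sqrt{5} \cdot 8 + 1\right)^{2} = \left(16 \sqrt{5} + 1\right)^{2} = \left(1 + 16 \sqrt{5}\right)^{2}$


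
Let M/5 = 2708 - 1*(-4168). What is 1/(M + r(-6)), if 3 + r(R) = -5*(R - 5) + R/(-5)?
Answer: 5/172166 ≈ 2.9042e-5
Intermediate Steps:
M = 34380 (M = 5*(2708 - 1*(-4168)) = 5*(2708 + 4168) = 5*6876 = 34380)
r(R) = 22 - 26*R/5 (r(R) = -3 + (-5*(R - 5) + R/(-5)) = -3 + (-5*(-5 + R) + R*(-1/5)) = -3 + ((25 - 5*R) - R/5) = -3 + (25 - 26*R/5) = 22 - 26*R/5)
1/(M + r(-6)) = 1/(34380 + (22 - 26/5*(-6))) = 1/(34380 + (22 + 156/5)) = 1/(34380 + 266/5) = 1/(172166/5) = 5/172166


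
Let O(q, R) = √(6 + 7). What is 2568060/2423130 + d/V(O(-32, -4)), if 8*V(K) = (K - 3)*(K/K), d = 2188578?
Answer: 1060641887430/80771 + 4377156*√13 ≈ 2.8914e+7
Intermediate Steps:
O(q, R) = √13
V(K) = -3/8 + K/8 (V(K) = ((K - 3)*(K/K))/8 = ((-3 + K)*1)/8 = (-3 + K)/8 = -3/8 + K/8)
2568060/2423130 + d/V(O(-32, -4)) = 2568060/2423130 + 2188578/(-3/8 + √13/8) = 2568060*(1/2423130) + 2188578/(-3/8 + √13/8) = 85602/80771 + 2188578/(-3/8 + √13/8)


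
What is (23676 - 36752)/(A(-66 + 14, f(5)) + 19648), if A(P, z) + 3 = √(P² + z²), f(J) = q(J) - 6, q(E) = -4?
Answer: -256878020/385923221 + 26152*√701/385923221 ≈ -0.66383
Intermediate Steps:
f(J) = -10 (f(J) = -4 - 6 = -10)
A(P, z) = -3 + √(P² + z²)
(23676 - 36752)/(A(-66 + 14, f(5)) + 19648) = (23676 - 36752)/((-3 + √((-66 + 14)² + (-10)²)) + 19648) = -13076/((-3 + √((-52)² + 100)) + 19648) = -13076/((-3 + √(2704 + 100)) + 19648) = -13076/((-3 + √2804) + 19648) = -13076/((-3 + 2*√701) + 19648) = -13076/(19645 + 2*√701)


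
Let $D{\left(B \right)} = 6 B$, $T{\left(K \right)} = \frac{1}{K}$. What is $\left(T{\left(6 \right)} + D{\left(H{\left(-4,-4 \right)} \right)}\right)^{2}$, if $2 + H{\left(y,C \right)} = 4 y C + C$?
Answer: $\frac{4363921}{36} \approx 1.2122 \cdot 10^{5}$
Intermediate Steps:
$H{\left(y,C \right)} = -2 + C + 4 C y$ ($H{\left(y,C \right)} = -2 + \left(4 y C + C\right) = -2 + \left(4 C y + C\right) = -2 + \left(C + 4 C y\right) = -2 + C + 4 C y$)
$\left(T{\left(6 \right)} + D{\left(H{\left(-4,-4 \right)} \right)}\right)^{2} = \left(\frac{1}{6} + 6 \left(-2 - 4 + 4 \left(-4\right) \left(-4\right)\right)\right)^{2} = \left(\frac{1}{6} + 6 \left(-2 - 4 + 64\right)\right)^{2} = \left(\frac{1}{6} + 6 \cdot 58\right)^{2} = \left(\frac{1}{6} + 348\right)^{2} = \left(\frac{2089}{6}\right)^{2} = \frac{4363921}{36}$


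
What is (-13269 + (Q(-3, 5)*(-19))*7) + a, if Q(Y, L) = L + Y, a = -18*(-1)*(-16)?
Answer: -13823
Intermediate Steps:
a = -288 (a = 18*(-16) = -288)
(-13269 + (Q(-3, 5)*(-19))*7) + a = (-13269 + ((5 - 3)*(-19))*7) - 288 = (-13269 + (2*(-19))*7) - 288 = (-13269 - 38*7) - 288 = (-13269 - 266) - 288 = -13535 - 288 = -13823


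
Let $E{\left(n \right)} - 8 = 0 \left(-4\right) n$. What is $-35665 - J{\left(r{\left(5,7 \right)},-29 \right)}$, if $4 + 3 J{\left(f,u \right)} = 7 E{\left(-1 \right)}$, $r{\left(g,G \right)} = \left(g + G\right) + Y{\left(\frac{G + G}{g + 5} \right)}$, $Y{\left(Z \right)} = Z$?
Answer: $- \frac{107047}{3} \approx -35682.0$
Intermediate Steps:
$E{\left(n \right)} = 8$ ($E{\left(n \right)} = 8 + 0 \left(-4\right) n = 8 + 0 n = 8 + 0 = 8$)
$r{\left(g,G \right)} = G + g + \frac{2 G}{5 + g}$ ($r{\left(g,G \right)} = \left(g + G\right) + \frac{G + G}{g + 5} = \left(G + g\right) + \frac{2 G}{5 + g} = G + g + \frac{2 G}{5 + g}$)
$J{\left(f,u \right)} = \frac{52}{3}$ ($J{\left(f,u \right)} = - \frac{4}{3} + \frac{7 \cdot 8}{3} = - \frac{4}{3} + \frac{1}{3} \cdot 56 = - \frac{4}{3} + \frac{56}{3} = \frac{52}{3}$)
$-35665 - J{\left(r{\left(5,7 \right)},-29 \right)} = -35665 - \frac{52}{3} = - \frac{107047}{3}$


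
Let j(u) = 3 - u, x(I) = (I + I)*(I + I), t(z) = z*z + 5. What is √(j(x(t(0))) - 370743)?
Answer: 2*I*√92710 ≈ 608.97*I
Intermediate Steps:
t(z) = 5 + z² (t(z) = z² + 5 = 5 + z²)
x(I) = 4*I² (x(I) = (2*I)*(2*I) = 4*I²)
√(j(x(t(0))) - 370743) = √((3 - 4*(5 + 0²)²) - 370743) = √((3 - 4*(5 + 0)²) - 370743) = √((3 - 4*5²) - 370743) = √((3 - 4*25) - 370743) = √((3 - 1*100) - 370743) = √((3 - 100) - 370743) = √(-97 - 370743) = √(-370840) = 2*I*√92710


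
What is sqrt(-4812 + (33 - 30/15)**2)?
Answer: I*sqrt(3851) ≈ 62.056*I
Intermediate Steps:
sqrt(-4812 + (33 - 30/15)**2) = sqrt(-4812 + (33 - 30*1/15)**2) = sqrt(-4812 + (33 - 2)**2) = sqrt(-4812 + 31**2) = sqrt(-4812 + 961) = sqrt(-3851) = I*sqrt(3851)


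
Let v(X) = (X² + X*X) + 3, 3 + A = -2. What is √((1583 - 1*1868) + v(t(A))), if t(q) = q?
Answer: 2*I*√58 ≈ 15.232*I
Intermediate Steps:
A = -5 (A = -3 - 2 = -5)
v(X) = 3 + 2*X² (v(X) = (X² + X²) + 3 = 2*X² + 3 = 3 + 2*X²)
√((1583 - 1*1868) + v(t(A))) = √((1583 - 1*1868) + (3 + 2*(-5)²)) = √((1583 - 1868) + (3 + 2*25)) = √(-285 + (3 + 50)) = √(-285 + 53) = √(-232) = 2*I*√58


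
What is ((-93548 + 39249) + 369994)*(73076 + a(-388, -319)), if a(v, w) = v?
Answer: 22947238160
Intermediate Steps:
((-93548 + 39249) + 369994)*(73076 + a(-388, -319)) = ((-93548 + 39249) + 369994)*(73076 - 388) = (-54299 + 369994)*72688 = 315695*72688 = 22947238160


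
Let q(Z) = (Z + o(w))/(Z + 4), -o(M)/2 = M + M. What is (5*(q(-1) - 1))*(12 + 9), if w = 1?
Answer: -280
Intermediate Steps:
o(M) = -4*M (o(M) = -2*(M + M) = -4*M)
q(Z) = (-4 + Z)/(4 + Z) (q(Z) = (Z - 4*1)/(Z + 4) = (Z - 4)/(4 + Z) = (-4 + Z)/(4 + Z))
(5*(q(-1) - 1))*(12 + 9) = (5*((-4 - 1)/(4 - 1) - 1))*(12 + 9) = (5*(-5/3 - 1))*21 = (5*(-8/3))*21 = -40/3*21 = -280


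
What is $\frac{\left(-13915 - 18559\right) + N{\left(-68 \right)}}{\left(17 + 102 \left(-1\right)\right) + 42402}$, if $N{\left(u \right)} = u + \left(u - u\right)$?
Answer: $- \frac{32542}{42317} \approx -0.76901$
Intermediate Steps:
$N{\left(u \right)} = u$ ($N{\left(u \right)} = u + 0 = u$)
$\frac{\left(-13915 - 18559\right) + N{\left(-68 \right)}}{\left(17 + 102 \left(-1\right)\right) + 42402} = \frac{\left(-13915 - 18559\right) - 68}{\left(17 + 102 \left(-1\right)\right) + 42402} = \frac{-32474 - 68}{\left(17 - 102\right) + 42402} = - \frac{32542}{-85 + 42402} = - \frac{32542}{42317}$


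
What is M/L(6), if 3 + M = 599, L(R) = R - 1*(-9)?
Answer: 596/15 ≈ 39.733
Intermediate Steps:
L(R) = 9 + R (L(R) = R + 9 = 9 + R)
M = 596 (M = -3 + 599 = 596)
M/L(6) = 596/(9 + 6) = 596/15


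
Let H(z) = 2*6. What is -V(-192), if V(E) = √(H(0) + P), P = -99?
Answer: -I*√87 ≈ -9.3274*I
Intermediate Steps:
H(z) = 12
V(E) = I*√87 (V(E) = √(12 - 99) = √(-87) = I*√87)
-V(-192) = -I*√87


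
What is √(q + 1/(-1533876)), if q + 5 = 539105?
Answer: √317095329249116931/766938 ≈ 734.23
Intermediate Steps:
q = 539100 (q = -5 + 539105 = 539100)
√(q + 1/(-1533876)) = √(539100 + 1/(-1533876)) = √(539100 - 1/1533876) = √(826912551599/1533876) = √317095329249116931/766938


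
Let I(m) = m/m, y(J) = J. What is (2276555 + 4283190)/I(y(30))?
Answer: 6559745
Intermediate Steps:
I(m) = 1
(2276555 + 4283190)/I(y(30)) = (2276555 + 4283190)/1 = 6559745*1 = 6559745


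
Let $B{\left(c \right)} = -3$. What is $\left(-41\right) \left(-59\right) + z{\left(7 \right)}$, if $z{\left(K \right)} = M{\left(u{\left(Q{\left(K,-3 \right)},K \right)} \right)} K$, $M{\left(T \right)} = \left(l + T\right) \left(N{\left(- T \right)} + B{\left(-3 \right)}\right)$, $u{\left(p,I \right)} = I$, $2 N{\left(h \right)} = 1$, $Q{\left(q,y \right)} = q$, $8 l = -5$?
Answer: $\frac{36919}{16} \approx 2307.4$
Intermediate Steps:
$l = - \frac{5}{8}$ ($l = \frac{1}{8} \left(-5\right) = - \frac{5}{8} \approx -0.625$)
$N{\left(h \right)} = \frac{1}{2}$ ($N{\left(h \right)} = \frac{1}{2} \cdot 1 = \frac{1}{2}$)
$M{\left(T \right)} = \frac{25}{16} - \frac{5 T}{2}$ ($M{\left(T \right)} = \left(- \frac{5}{8} + T\right) \left(\frac{1}{2} - 3\right) = \left(- \frac{5}{8} + T\right) \left(- \frac{5}{2}\right) = \frac{25}{16} - \frac{5 T}{2}$)
$z{\left(K \right)} = K \left(\frac{25}{16} - \frac{5 K}{2}\right)$ ($z{\left(K \right)} = \left(\frac{25}{16} - \frac{5 K}{2}\right) K = K \left(\frac{25}{16} - \frac{5 K}{2}\right)$)
$\left(-41\right) \left(-59\right) + z{\left(7 \right)} = \left(-41\right) \left(-59\right) + \frac{5}{16} \cdot 7 \left(5 - 56\right) = 2419 + \frac{5}{16} \cdot 7 \left(5 - 56\right) = 2419 + \frac{5}{16} \cdot 7 \left(-51\right) = 2419 - \frac{1785}{16} = \frac{36919}{16}$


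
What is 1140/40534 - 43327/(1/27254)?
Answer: -23931963852916/20267 ≈ -1.1808e+9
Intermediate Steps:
1140/40534 - 43327/(1/27254) = 1140*(1/40534) - 43327/1/27254 = 570/20267 - 43327*27254 = 570/20267 - 1180834058 = -23931963852916/20267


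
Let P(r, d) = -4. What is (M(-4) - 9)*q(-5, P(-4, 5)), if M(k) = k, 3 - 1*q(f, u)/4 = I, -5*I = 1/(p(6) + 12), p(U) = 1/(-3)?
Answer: -27456/175 ≈ -156.89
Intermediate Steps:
p(U) = -⅓ (p(U) = 1*(-⅓) = -⅓)
I = -3/175 (I = -1/(5*(-⅓ + 12)) = -1/(5*35/3) = -⅕*3/35 = -3/175 ≈ -0.017143)
q(f, u) = 2112/175 (q(f, u) = 12 - 4*(-3/175) = 12 + 12/175 = 2112/175)
(M(-4) - 9)*q(-5, P(-4, 5)) = (-4 - 9)*(2112/175) = -13*2112/175 = -27456/175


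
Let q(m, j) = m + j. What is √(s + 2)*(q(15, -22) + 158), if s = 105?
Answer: 151*√107 ≈ 1562.0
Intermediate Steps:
q(m, j) = j + m
√(s + 2)*(q(15, -22) + 158) = √(105 + 2)*((-22 + 15) + 158) = √107*(-7 + 158) = √107*151 = 151*√107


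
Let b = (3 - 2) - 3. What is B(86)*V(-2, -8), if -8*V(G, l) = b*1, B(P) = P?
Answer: 43/2 ≈ 21.500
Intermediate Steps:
b = -2 (b = 1 - 3 = -2)
V(G, l) = ¼ (V(G, l) = -(-1)/4 = -⅛*(-2) = ¼)
B(86)*V(-2, -8) = 86*(¼) = 43/2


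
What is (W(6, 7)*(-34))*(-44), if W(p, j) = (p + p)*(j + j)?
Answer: 251328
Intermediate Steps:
W(p, j) = 4*j*p (W(p, j) = (2*p)*(2*j) = 4*j*p)
(W(6, 7)*(-34))*(-44) = ((4*7*6)*(-34))*(-44) = (168*(-34))*(-44) = -5712*(-44) = 251328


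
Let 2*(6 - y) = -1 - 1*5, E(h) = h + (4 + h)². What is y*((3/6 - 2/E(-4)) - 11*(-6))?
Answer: 603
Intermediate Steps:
y = 9 (y = 6 - (-1 - 1*5)/2 = 6 - (-1 - 5)/2 = 6 - ½*(-6) = 6 + 3 = 9)
y*((3/6 - 2/E(-4)) - 11*(-6)) = 9*((3/6 - 2/(-4 + (4 - 4)²)) - 11*(-6)) = 9*((3*(⅙) - 2/(-4 + 0²)) + 66) = 9*((½ - 2/(-4 + 0)) + 66) = 9*((½ - 2/(-4)) + 66) = 9*((½ - 2*(-¼)) + 66) = 9*((½ + ½) + 66) = 9*(1 + 66) = 9*67 = 603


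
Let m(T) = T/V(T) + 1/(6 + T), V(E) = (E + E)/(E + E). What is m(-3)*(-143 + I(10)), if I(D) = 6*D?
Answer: 664/3 ≈ 221.33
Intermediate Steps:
V(E) = 1 (V(E) = (2*E)/((2*E)) = (2*E)*(1/(2*E)) = 1)
m(T) = T + 1/(6 + T) (m(T) = T/1 + 1/(6 + T) = T*1 + 1/(6 + T) = T + 1/(6 + T))
m(-3)*(-143 + I(10)) = ((1 + (-3)² + 6*(-3))/(6 - 3))*(-143 + 6*10) = ((1 + 9 - 18)/3)*(-143 + 60) = ((⅓)*(-8))*(-83) = -8/3*(-83) = 664/3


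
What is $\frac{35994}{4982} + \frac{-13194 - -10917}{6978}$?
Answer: $\frac{39970353}{5794066} \approx 6.8985$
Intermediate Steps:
$\frac{35994}{4982} + \frac{-13194 - -10917}{6978} = 35994 \cdot \frac{1}{4982} + \left(-13194 + 10917\right) \frac{1}{6978} = \frac{17997}{2491} - \frac{759}{2326} = \frac{39970353}{5794066}$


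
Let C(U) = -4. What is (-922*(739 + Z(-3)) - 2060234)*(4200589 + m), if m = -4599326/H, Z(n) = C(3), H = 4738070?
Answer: -579698165127204864/50405 ≈ -1.1501e+13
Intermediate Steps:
Z(n) = -4
m = -48929/50405 (m = -4599326/4738070 = -4599326*1/4738070 = -48929/50405 ≈ -0.97072)
(-922*(739 + Z(-3)) - 2060234)*(4200589 + m) = (-922*(739 - 4) - 2060234)*(4200589 - 48929/50405) = (-922*735 - 2060234)*(211730639616/50405) = (-677670 - 2060234)*(211730639616/50405) = -2737904*211730639616/50405 = -579698165127204864/50405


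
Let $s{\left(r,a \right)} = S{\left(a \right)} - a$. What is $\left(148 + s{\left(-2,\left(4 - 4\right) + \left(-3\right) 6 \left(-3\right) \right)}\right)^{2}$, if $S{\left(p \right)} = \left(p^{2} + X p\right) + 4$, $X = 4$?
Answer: $10432900$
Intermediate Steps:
$S{\left(p \right)} = 4 + p^{2} + 4 p$ ($S{\left(p \right)} = \left(p^{2} + 4 p\right) + 4 = 4 + p^{2} + 4 p$)
$s{\left(r,a \right)} = 4 + a^{2} + 3 a$ ($s{\left(r,a \right)} = \left(4 + a^{2} + 4 a\right) - a = 4 + a^{2} + 3 a$)
$\left(148 + s{\left(-2,\left(4 - 4\right) + \left(-3\right) 6 \left(-3\right) \right)}\right)^{2} = \left(148 + \left(4 + \left(\left(4 - 4\right) + \left(-3\right) 6 \left(-3\right)\right)^{2} + 3 \left(\left(4 - 4\right) + \left(-3\right) 6 \left(-3\right)\right)\right)\right)^{2} = \left(148 + \left(4 + \left(0 - -54\right)^{2} + 3 \left(0 - -54\right)\right)\right)^{2} = \left(148 + \left(4 + \left(0 + 54\right)^{2} + 3 \left(0 + 54\right)\right)\right)^{2} = \left(148 + \left(4 + 54^{2} + 3 \cdot 54\right)\right)^{2} = \left(148 + \left(4 + 2916 + 162\right)\right)^{2} = \left(148 + 3082\right)^{2} = 3230^{2} = 10432900$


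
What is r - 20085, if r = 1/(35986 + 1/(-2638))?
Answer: -1906690478057/94931067 ≈ -20085.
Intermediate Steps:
r = 2638/94931067 (r = 1/(35986 - 1/2638) = 1/(94931067/2638) = 2638/94931067 ≈ 2.7789e-5)
r - 20085 = 2638/94931067 - 20085 = -1906690478057/94931067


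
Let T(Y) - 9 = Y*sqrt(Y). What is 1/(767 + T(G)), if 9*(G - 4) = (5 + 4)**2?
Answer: 776/599979 - 13*sqrt(13)/599979 ≈ 0.0012153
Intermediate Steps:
G = 13 (G = 4 + (5 + 4)**2/9 = 4 + (1/9)*9**2 = 4 + (1/9)*81 = 4 + 9 = 13)
T(Y) = 9 + Y**(3/2) (T(Y) = 9 + Y*sqrt(Y) = 9 + Y**(3/2))
1/(767 + T(G)) = 1/(767 + (9 + 13**(3/2))) = 1/(767 + (9 + 13*sqrt(13))) = 1/(776 + 13*sqrt(13))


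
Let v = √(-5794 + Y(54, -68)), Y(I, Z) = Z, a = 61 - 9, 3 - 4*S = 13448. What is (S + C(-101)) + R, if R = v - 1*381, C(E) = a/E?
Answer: -1512077/404 + I*√5862 ≈ -3742.8 + 76.564*I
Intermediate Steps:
S = -13445/4 (S = ¾ - ¼*13448 = ¾ - 3362 = -13445/4 ≈ -3361.3)
a = 52
v = I*√5862 (v = √(-5794 - 68) = √(-5862) = I*√5862 ≈ 76.564*I)
C(E) = 52/E
R = -381 + I*√5862 (R = I*√5862 - 1*381 = I*√5862 - 381 = -381 + I*√5862 ≈ -381.0 + 76.564*I)
(S + C(-101)) + R = (-13445/4 + 52/(-101)) + (-381 + I*√5862) = (-13445/4 + 52*(-1/101)) + (-381 + I*√5862) = (-13445/4 - 52/101) + (-381 + I*√5862) = -1358153/404 + (-381 + I*√5862) = -1512077/404 + I*√5862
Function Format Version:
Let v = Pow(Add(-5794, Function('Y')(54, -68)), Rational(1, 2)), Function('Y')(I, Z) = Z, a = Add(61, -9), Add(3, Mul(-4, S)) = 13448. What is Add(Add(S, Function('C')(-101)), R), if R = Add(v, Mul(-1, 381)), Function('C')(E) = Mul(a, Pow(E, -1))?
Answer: Add(Rational(-1512077, 404), Mul(I, Pow(5862, Rational(1, 2)))) ≈ Add(-3742.8, Mul(76.564, I))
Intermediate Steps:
S = Rational(-13445, 4) (S = Add(Rational(3, 4), Mul(Rational(-1, 4), 13448)) = Add(Rational(3, 4), -3362) = Rational(-13445, 4) ≈ -3361.3)
a = 52
v = Mul(I, Pow(5862, Rational(1, 2))) (v = Pow(Add(-5794, -68), Rational(1, 2)) = Pow(-5862, Rational(1, 2)) = Mul(I, Pow(5862, Rational(1, 2))) ≈ Mul(76.564, I))
Function('C')(E) = Mul(52, Pow(E, -1))
R = Add(-381, Mul(I, Pow(5862, Rational(1, 2)))) (R = Add(Mul(I, Pow(5862, Rational(1, 2))), Mul(-1, 381)) = Add(Mul(I, Pow(5862, Rational(1, 2))), -381) = Add(-381, Mul(I, Pow(5862, Rational(1, 2)))) ≈ Add(-381.00, Mul(76.564, I)))
Add(Add(S, Function('C')(-101)), R) = Add(Add(Rational(-13445, 4), Mul(52, Pow(-101, -1))), Add(-381, Mul(I, Pow(5862, Rational(1, 2))))) = Add(Add(Rational(-13445, 4), Mul(52, Rational(-1, 101))), Add(-381, Mul(I, Pow(5862, Rational(1, 2))))) = Add(Add(Rational(-13445, 4), Rational(-52, 101)), Add(-381, Mul(I, Pow(5862, Rational(1, 2))))) = Add(Rational(-1358153, 404), Add(-381, Mul(I, Pow(5862, Rational(1, 2))))) = Add(Rational(-1512077, 404), Mul(I, Pow(5862, Rational(1, 2))))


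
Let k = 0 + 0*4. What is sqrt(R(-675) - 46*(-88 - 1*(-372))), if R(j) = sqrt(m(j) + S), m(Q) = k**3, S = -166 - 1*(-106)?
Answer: sqrt(-13064 + 2*I*sqrt(15)) ≈ 0.0339 + 114.3*I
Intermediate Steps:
k = 0 (k = 0 + 0 = 0)
S = -60 (S = -166 + 106 = -60)
m(Q) = 0 (m(Q) = 0**3 = 0)
R(j) = 2*I*sqrt(15) (R(j) = sqrt(0 - 60) = sqrt(-60) = 2*I*sqrt(15))
sqrt(R(-675) - 46*(-88 - 1*(-372))) = sqrt(2*I*sqrt(15) - 46*(-88 - 1*(-372))) = sqrt(2*I*sqrt(15) - 46*(-88 + 372)) = sqrt(2*I*sqrt(15) - 46*284) = sqrt(2*I*sqrt(15) - 13064) = sqrt(-13064 + 2*I*sqrt(15))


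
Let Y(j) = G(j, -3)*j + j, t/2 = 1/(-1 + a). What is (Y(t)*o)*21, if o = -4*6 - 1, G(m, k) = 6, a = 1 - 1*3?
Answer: 2450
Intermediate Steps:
a = -2 (a = 1 - 3 = -2)
o = -25 (o = -24 - 1 = -25)
t = -⅔ (t = 2/(-1 - 2) = 2/(-3) = 2*(-⅓) = -⅔ ≈ -0.66667)
Y(j) = 7*j (Y(j) = 6*j + j = 7*j)
(Y(t)*o)*21 = ((7*(-⅔))*(-25))*21 = -14/3*(-25)*21 = (350/3)*21 = 2450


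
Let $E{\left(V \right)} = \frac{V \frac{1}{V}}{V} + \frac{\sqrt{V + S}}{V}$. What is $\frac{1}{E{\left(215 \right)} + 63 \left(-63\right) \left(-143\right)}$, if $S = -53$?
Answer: $\frac{13117892395}{7445282893966337} - \frac{1935 \sqrt{2}}{14890565787932674} \approx 1.7619 \cdot 10^{-6}$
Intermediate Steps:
$E{\left(V \right)} = \frac{1}{V} + \frac{\sqrt{-53 + V}}{V}$ ($E{\left(V \right)} = \frac{V \frac{1}{V}}{V} + \frac{\sqrt{V - 53}}{V} = 1 \frac{1}{V} + \frac{\sqrt{-53 + V}}{V} = \frac{1}{V} + \frac{\sqrt{-53 + V}}{V}$)
$\frac{1}{E{\left(215 \right)} + 63 \left(-63\right) \left(-143\right)} = \frac{1}{\frac{1 + \sqrt{-53 + 215}}{215} + 63 \left(-63\right) \left(-143\right)} = \frac{1}{\frac{1 + \sqrt{162}}{215} - -567567} = \frac{1}{\frac{1 + 9 \sqrt{2}}{215} + 567567} = \frac{1}{\left(\frac{1}{215} + \frac{9 \sqrt{2}}{215}\right) + 567567} = \frac{1}{\frac{122026906}{215} + \frac{9 \sqrt{2}}{215}}$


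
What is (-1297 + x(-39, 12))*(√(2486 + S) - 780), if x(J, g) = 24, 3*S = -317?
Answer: 992940 - 1273*√21423/3 ≈ 9.3083e+5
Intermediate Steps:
S = -317/3 (S = (⅓)*(-317) = -317/3 ≈ -105.67)
(-1297 + x(-39, 12))*(√(2486 + S) - 780) = (-1297 + 24)*(√(2486 - 317/3) - 780) = -1273*(√(7141/3) - 780) = -1273*(√21423/3 - 780) = -1273*(-780 + √21423/3) = 992940 - 1273*√21423/3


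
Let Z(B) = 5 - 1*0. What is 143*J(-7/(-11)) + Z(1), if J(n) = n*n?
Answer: 692/11 ≈ 62.909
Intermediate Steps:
Z(B) = 5 (Z(B) = 5 + 0 = 5)
J(n) = n²
143*J(-7/(-11)) + Z(1) = 143*(-7/(-11))² + 5 = 143*(-7*(-1/11))² + 5 = 143*(7/11)² + 5 = 143*(49/121) + 5 = 637/11 + 5 = 692/11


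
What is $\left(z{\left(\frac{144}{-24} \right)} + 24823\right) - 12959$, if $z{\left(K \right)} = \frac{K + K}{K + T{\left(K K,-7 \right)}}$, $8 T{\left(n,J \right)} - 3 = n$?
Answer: $\frac{35624}{3} \approx 11875.0$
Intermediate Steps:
$T{\left(n,J \right)} = \frac{3}{8} + \frac{n}{8}$
$z{\left(K \right)} = \frac{2 K}{\frac{3}{8} + K + \frac{K^{2}}{8}}$ ($z{\left(K \right)} = \frac{K + K}{K + \left(\frac{3}{8} + \frac{K K}{8}\right)} = \frac{2 K}{K + \left(\frac{3}{8} + \frac{K^{2}}{8}\right)} = \frac{2 K}{\frac{3}{8} + K + \frac{K^{2}}{8}}$)
$\left(z{\left(\frac{144}{-24} \right)} + 24823\right) - 12959 = \left(\frac{16 \frac{144}{-24}}{3 + \left(\frac{144}{-24}\right)^{2} + 8 \frac{144}{-24}} + 24823\right) - 12959 = \left(\frac{16 \cdot 144 \left(- \frac{1}{24}\right)}{3 + \left(144 \left(- \frac{1}{24}\right)\right)^{2} + 8 \cdot 144 \left(- \frac{1}{24}\right)} + 24823\right) - 12959 = \left(16 \left(-6\right) \frac{1}{3 + \left(-6\right)^{2} + 8 \left(-6\right)} + 24823\right) - 12959 = \left(16 \left(-6\right) \frac{1}{3 + 36 - 48} + 24823\right) - 12959 = \left(16 \left(-6\right) \frac{1}{-9} + 24823\right) - 12959 = \left(16 \left(-6\right) \left(- \frac{1}{9}\right) + 24823\right) - 12959 = \left(\frac{32}{3} + 24823\right) - 12959 = \frac{74501}{3} - 12959 = \frac{35624}{3}$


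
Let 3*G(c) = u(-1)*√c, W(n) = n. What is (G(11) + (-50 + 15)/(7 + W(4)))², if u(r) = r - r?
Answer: 1225/121 ≈ 10.124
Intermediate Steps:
u(r) = 0
G(c) = 0 (G(c) = (0*√c)/3 = (⅓)*0 = 0)
(G(11) + (-50 + 15)/(7 + W(4)))² = (0 + (-50 + 15)/(7 + 4))² = (0 - 35/11)² = (-35/11)² = 1225/121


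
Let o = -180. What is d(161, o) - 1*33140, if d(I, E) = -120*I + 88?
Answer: -52372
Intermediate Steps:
d(I, E) = 88 - 120*I
d(161, o) - 1*33140 = (88 - 120*161) - 1*33140 = (88 - 19320) - 33140 = -19232 - 33140 = -52372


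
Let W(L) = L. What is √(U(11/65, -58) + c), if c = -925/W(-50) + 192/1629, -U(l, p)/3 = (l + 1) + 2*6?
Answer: I*√104092931670/70590 ≈ 4.5705*I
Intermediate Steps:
U(l, p) = -39 - 3*l (U(l, p) = -3*((l + 1) + 2*6) = -3*((1 + l) + 12) = -3*(13 + l) = -39 - 3*l)
c = 20219/1086 (c = -925/(-50) + 192/1629 = -925*(-1/50) + 192*(1/1629) = 37/2 + 64/543 = 20219/1086 ≈ 18.618)
√(U(11/65, -58) + c) = √((-39 - 33/65) + 20219/1086) = √(-2568/65 + 20219/1086) = √(-1474613/70590) = I*√104092931670/70590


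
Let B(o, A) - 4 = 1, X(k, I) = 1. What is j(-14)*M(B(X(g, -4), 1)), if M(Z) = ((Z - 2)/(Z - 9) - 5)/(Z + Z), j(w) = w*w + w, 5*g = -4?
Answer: -2093/20 ≈ -104.65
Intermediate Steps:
g = -⅘ (g = (⅕)*(-4) = -⅘ ≈ -0.80000)
B(o, A) = 5 (B(o, A) = 4 + 1 = 5)
j(w) = w + w² (j(w) = w² + w = w + w²)
M(Z) = (-5 + (-2 + Z)/(-9 + Z))/(2*Z) (M(Z) = ((-2 + Z)/(-9 + Z) - 5)/((2*Z)) = ((-2 + Z)/(-9 + Z) - 5)*(1/(2*Z)) = (-5 + (-2 + Z)/(-9 + Z))*(1/(2*Z)) = (-5 + (-2 + Z)/(-9 + Z))/(2*Z))
j(-14)*M(B(X(g, -4), 1)) = (-14*(1 - 14))*((½)*(43 - 4*5)/(5*(-9 + 5))) = (-14*(-13))*((½)*(⅕)*(43 - 20)/(-4)) = 182*((½)*(⅕)*(-¼)*23) = 182*(-23/40) = -2093/20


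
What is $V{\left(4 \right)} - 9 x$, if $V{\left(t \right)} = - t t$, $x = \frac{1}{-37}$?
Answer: $- \frac{583}{37} \approx -15.757$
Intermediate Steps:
$x = - \frac{1}{37} \approx -0.027027$
$V{\left(t \right)} = - t^{2}$
$V{\left(4 \right)} - 9 x = - 4^{2} - - \frac{9}{37} = \left(-1\right) 16 + \frac{9}{37} = -16 + \frac{9}{37} = - \frac{583}{37}$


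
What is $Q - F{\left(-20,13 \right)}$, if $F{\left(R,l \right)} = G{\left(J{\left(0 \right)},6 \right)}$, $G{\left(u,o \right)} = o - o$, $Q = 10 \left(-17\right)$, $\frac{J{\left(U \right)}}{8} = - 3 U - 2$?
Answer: $-170$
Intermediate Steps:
$J{\left(U \right)} = -16 - 24 U$ ($J{\left(U \right)} = 8 \left(- 3 U - 2\right) = 8 \left(-2 - 3 U\right) = -16 - 24 U$)
$Q = -170$
$G{\left(u,o \right)} = 0$
$F{\left(R,l \right)} = 0$
$Q - F{\left(-20,13 \right)} = -170 - 0 = -170 + 0 = -170$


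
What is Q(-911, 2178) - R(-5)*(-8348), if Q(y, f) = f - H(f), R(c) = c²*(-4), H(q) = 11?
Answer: -832633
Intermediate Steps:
R(c) = -4*c²
Q(y, f) = -11 + f (Q(y, f) = f - 1*11 = f - 11 = -11 + f)
Q(-911, 2178) - R(-5)*(-8348) = (-11 + 2178) - (-4*(-5)²)*(-8348) = 2167 - (-4*25)*(-8348) = 2167 - (-100)*(-8348) = 2167 - 1*834800 = 2167 - 834800 = -832633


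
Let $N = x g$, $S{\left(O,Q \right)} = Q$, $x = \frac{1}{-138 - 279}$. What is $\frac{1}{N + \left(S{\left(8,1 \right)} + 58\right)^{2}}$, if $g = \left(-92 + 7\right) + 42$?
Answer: $\frac{417}{1451620} \approx 0.00028727$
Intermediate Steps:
$x = - \frac{1}{417}$ ($x = \frac{1}{-417} = - \frac{1}{417} \approx -0.0023981$)
$g = -43$ ($g = -85 + 42 = -43$)
$N = \frac{43}{417}$ ($N = \left(- \frac{1}{417}\right) \left(-43\right) = \frac{43}{417} \approx 0.10312$)
$\frac{1}{N + \left(S{\left(8,1 \right)} + 58\right)^{2}} = \frac{1}{\frac{43}{417} + \left(1 + 58\right)^{2}} = \frac{1}{\frac{43}{417} + 59^{2}} = \frac{1}{\frac{43}{417} + 3481} = \frac{1}{\frac{1451620}{417}} = \frac{417}{1451620}$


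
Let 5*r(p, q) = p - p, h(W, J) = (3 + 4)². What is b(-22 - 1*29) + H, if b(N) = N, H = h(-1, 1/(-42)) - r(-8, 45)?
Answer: -2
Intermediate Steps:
h(W, J) = 49 (h(W, J) = 7² = 49)
r(p, q) = 0 (r(p, q) = (p - p)/5 = (⅕)*0 = 0)
H = 49 (H = 49 - 1*0 = 49 + 0 = 49)
b(-22 - 1*29) + H = (-22 - 1*29) + 49 = (-22 - 29) + 49 = -51 + 49 = -2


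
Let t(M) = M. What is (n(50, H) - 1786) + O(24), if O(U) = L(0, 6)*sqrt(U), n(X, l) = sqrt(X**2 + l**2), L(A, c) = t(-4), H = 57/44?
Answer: -1786 - 8*sqrt(6) + sqrt(4843249)/44 ≈ -1755.6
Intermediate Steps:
H = 57/44 (H = 57*(1/44) = 57/44 ≈ 1.2955)
L(A, c) = -4
O(U) = -4*sqrt(U)
(n(50, H) - 1786) + O(24) = (sqrt(50**2 + (57/44)**2) - 1786) - 8*sqrt(6) = (sqrt(2500 + 3249/1936) - 1786) - 8*sqrt(6) = (sqrt(4843249/1936) - 1786) - 8*sqrt(6) = (sqrt(4843249)/44 - 1786) - 8*sqrt(6) = (-1786 + sqrt(4843249)/44) - 8*sqrt(6) = -1786 - 8*sqrt(6) + sqrt(4843249)/44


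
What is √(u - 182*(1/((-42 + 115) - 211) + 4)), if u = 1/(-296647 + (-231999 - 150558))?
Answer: I*√399008880186775077/23432538 ≈ 26.957*I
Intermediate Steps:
u = -1/679204 (u = 1/(-296647 - 382557) = 1/(-679204) = -1/679204 ≈ -1.4723e-6)
√(u - 182*(1/((-42 + 115) - 211) + 4)) = √(-1/679204 - 182*(1/((-42 + 115) - 211) + 4)) = √(-1/679204 - 182*(1/(73 - 211) + 4)) = √(-1/679204 - 182*(1/(-138) + 4)) = √(-1/679204 - 182*(-1/138 + 4)) = √(-1/679204 - 182*551/138) = √(-1/679204 - 50141/69) = √(-34055967833/46865076) = I*√399008880186775077/23432538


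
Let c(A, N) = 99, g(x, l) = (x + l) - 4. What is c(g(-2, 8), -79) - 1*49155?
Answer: -49056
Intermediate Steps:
g(x, l) = -4 + l + x (g(x, l) = (l + x) - 4 = -4 + l + x)
c(g(-2, 8), -79) - 1*49155 = 99 - 1*49155 = 99 - 49155 = -49056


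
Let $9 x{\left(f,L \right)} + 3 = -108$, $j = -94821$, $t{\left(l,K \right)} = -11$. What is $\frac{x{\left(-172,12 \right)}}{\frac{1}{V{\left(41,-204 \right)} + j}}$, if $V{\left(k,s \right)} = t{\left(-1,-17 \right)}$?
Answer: $\frac{3508784}{3} \approx 1.1696 \cdot 10^{6}$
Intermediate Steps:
$V{\left(k,s \right)} = -11$
$x{\left(f,L \right)} = - \frac{37}{3}$ ($x{\left(f,L \right)} = - \frac{1}{3} + \frac{1}{9} \left(-108\right) = - \frac{1}{3} - 12 = - \frac{37}{3}$)
$\frac{x{\left(-172,12 \right)}}{\frac{1}{V{\left(41,-204 \right)} + j}} = - \frac{37}{3 \frac{1}{-11 - 94821}} = - \frac{37}{3 \frac{1}{-94832}} = - \frac{37}{3 \left(- \frac{1}{94832}\right)} = \left(- \frac{37}{3}\right) \left(-94832\right) = \frac{3508784}{3}$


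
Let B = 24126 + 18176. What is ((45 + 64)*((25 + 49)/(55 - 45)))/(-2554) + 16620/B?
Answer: 20816717/270098270 ≈ 0.077071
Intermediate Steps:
B = 42302
((45 + 64)*((25 + 49)/(55 - 45)))/(-2554) + 16620/B = ((45 + 64)*((25 + 49)/(55 - 45)))/(-2554) + 16620/42302 = (109*(74/10))*(-1/2554) + 16620*(1/42302) = (109*(74*(1/10)))*(-1/2554) + 8310/21151 = (109*(37/5))*(-1/2554) + 8310/21151 = (4033/5)*(-1/2554) + 8310/21151 = -4033/12770 + 8310/21151 = 20816717/270098270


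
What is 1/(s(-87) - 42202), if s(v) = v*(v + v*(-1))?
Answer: -1/42202 ≈ -2.3696e-5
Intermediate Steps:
s(v) = 0 (s(v) = v*(v - v) = v*0 = 0)
1/(s(-87) - 42202) = 1/(0 - 42202) = 1/(-42202) = -1/42202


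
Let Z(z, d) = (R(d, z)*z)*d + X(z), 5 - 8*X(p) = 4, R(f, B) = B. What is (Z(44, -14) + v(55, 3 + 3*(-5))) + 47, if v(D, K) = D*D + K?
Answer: -192351/8 ≈ -24044.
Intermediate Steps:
X(p) = 1/8 (X(p) = 5/8 - 1/8*4 = 5/8 - 1/2 = 1/8)
Z(z, d) = 1/8 + d*z**2 (Z(z, d) = (z*z)*d + 1/8 = z**2*d + 1/8 = d*z**2 + 1/8 = 1/8 + d*z**2)
v(D, K) = K + D**2 (v(D, K) = D**2 + K = K + D**2)
(Z(44, -14) + v(55, 3 + 3*(-5))) + 47 = ((1/8 - 14*44**2) + ((3 + 3*(-5)) + 55**2)) + 47 = ((1/8 - 14*1936) + ((3 - 15) + 3025)) + 47 = ((1/8 - 27104) + (-12 + 3025)) + 47 = (-216831/8 + 3013) + 47 = -192727/8 + 47 = -192351/8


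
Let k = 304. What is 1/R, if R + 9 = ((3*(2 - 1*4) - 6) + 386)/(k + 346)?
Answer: -325/2738 ≈ -0.11870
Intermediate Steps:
R = -2738/325 (R = -9 + ((3*(2 - 1*4) - 6) + 386)/(304 + 346) = -9 + ((3*(2 - 4) - 6) + 386)/650 = -9 + ((3*(-2) - 6) + 386)*(1/650) = -9 + ((-6 - 6) + 386)*(1/650) = -9 + (-12 + 386)*(1/650) = -9 + 374*(1/650) = -9 + 187/325 = -2738/325 ≈ -8.4246)
1/R = 1/(-2738/325) = -325/2738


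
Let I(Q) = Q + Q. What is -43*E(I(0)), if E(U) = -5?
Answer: 215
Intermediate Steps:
I(Q) = 2*Q
-43*E(I(0)) = -43*(-5) = 215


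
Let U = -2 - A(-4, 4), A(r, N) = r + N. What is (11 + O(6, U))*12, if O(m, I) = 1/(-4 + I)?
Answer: 130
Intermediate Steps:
A(r, N) = N + r
U = -2 (U = -2 - (4 - 4) = -2 - 1*0 = -2 + 0 = -2)
(11 + O(6, U))*12 = (11 + 1/(-4 - 2))*12 = (11 + 1/(-6))*12 = (11 - ⅙)*12 = (65/6)*12 = 130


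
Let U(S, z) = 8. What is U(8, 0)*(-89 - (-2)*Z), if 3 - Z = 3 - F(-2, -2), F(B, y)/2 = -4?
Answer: -840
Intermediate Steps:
F(B, y) = -8 (F(B, y) = 2*(-4) = -8)
Z = -8 (Z = 3 - (3 - 1*(-8)) = 3 - (3 + 8) = 3 - 1*11 = 3 - 11 = -8)
U(8, 0)*(-89 - (-2)*Z) = 8*(-89 - (-2)*(-8)) = 8*(-89 - 1*16) = 8*(-89 - 16) = 8*(-105) = -840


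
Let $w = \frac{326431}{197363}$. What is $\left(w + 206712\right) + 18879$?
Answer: $\frac{44523642964}{197363} \approx 2.2559 \cdot 10^{5}$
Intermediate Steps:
$w = \frac{326431}{197363}$ ($w = 326431 \cdot \frac{1}{197363} = \frac{326431}{197363} \approx 1.654$)
$\left(w + 206712\right) + 18879 = \left(\frac{326431}{197363} + 206712\right) + 18879 = \frac{40797626887}{197363} + 18879 = \frac{44523642964}{197363}$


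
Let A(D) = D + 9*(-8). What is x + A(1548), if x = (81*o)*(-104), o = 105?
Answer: -883044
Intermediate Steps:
A(D) = -72 + D (A(D) = D - 72 = -72 + D)
x = -884520 (x = (81*105)*(-104) = 8505*(-104) = -884520)
x + A(1548) = -884520 + (-72 + 1548) = -884520 + 1476 = -883044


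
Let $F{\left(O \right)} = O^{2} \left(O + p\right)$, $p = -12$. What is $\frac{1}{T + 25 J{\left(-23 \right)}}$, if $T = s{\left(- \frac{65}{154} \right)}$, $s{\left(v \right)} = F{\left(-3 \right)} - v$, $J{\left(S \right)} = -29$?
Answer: $- \frac{154}{132375} \approx -0.0011634$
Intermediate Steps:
$F{\left(O \right)} = O^{2} \left(-12 + O\right)$ ($F{\left(O \right)} = O^{2} \left(O - 12\right) = O^{2} \left(-12 + O\right)$)
$s{\left(v \right)} = -135 - v$ ($s{\left(v \right)} = \left(-3\right)^{2} \left(-12 - 3\right) - v = 9 \left(-15\right) - v = -135 - v$)
$T = - \frac{20725}{154}$ ($T = -135 - - \frac{65}{154} = -135 + \frac{65}{154} = - \frac{20725}{154} \approx -134.58$)
$\frac{1}{T + 25 J{\left(-23 \right)}} = \frac{1}{- \frac{20725}{154} + 25 \left(-29\right)} = \frac{1}{- \frac{20725}{154} - 725} = \frac{1}{- \frac{132375}{154}} = - \frac{154}{132375}$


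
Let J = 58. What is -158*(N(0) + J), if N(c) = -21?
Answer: -5846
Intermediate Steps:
-158*(N(0) + J) = -158*(-21 + 58) = -158*37 = -5846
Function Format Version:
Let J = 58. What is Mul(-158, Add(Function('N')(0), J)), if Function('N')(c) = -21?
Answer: -5846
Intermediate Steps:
Mul(-158, Add(Function('N')(0), J)) = Mul(-158, Add(-21, 58)) = Mul(-158, 37) = -5846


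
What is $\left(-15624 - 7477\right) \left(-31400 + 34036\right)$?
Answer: $-60894236$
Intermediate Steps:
$\left(-15624 - 7477\right) \left(-31400 + 34036\right) = \left(-23101\right) 2636 = -60894236$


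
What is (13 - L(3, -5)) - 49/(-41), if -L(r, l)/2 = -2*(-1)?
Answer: 746/41 ≈ 18.195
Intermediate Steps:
L(r, l) = -4 (L(r, l) = -(-4)*(-1) = -2*2 = -4)
(13 - L(3, -5)) - 49/(-41) = (13 - 1*(-4)) - 49/(-41) = (13 + 4) - 1/41*(-49) = 17 + 49/41 = 746/41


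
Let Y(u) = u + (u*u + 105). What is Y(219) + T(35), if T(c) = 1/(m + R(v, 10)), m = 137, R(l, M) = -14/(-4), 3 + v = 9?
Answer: 13568087/281 ≈ 48285.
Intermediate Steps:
v = 6 (v = -3 + 9 = 6)
R(l, M) = 7/2 (R(l, M) = -14*(-¼) = 7/2)
Y(u) = 105 + u + u² (Y(u) = u + (u² + 105) = u + (105 + u²) = 105 + u + u²)
T(c) = 2/281 (T(c) = 1/(137 + 7/2) = 1/(281/2) = 2/281)
Y(219) + T(35) = (105 + 219 + 219²) + 2/281 = (105 + 219 + 47961) + 2/281 = 48285 + 2/281 = 13568087/281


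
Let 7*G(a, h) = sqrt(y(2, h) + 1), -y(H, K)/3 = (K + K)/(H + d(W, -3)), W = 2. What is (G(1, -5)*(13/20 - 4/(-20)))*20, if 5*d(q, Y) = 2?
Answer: 51*sqrt(6)/14 ≈ 8.9231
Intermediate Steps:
d(q, Y) = 2/5 (d(q, Y) = (1/5)*2 = 2/5)
y(H, K) = -6*K/(2/5 + H) (y(H, K) = -3*(K + K)/(H + 2/5) = -3*2*K/(2/5 + H) = -6*K/(2/5 + H))
G(a, h) = sqrt(1 - 5*h/2)/7 (G(a, h) = sqrt(-30*h/(2 + 5*2) + 1)/7 = sqrt(-30*h/(2 + 10) + 1)/7 = sqrt(-30*h/12 + 1)/7 = sqrt(-30*h*1/12 + 1)/7 = sqrt(-5*h/2 + 1)/7 = sqrt(1 - 5*h/2)/7)
(G(1, -5)*(13/20 - 4/(-20)))*20 = ((sqrt(4 - 10*(-5))/14)*(13/20 - 4/(-20)))*20 = ((sqrt(4 + 50)/14)*(13*(1/20) - 4*(-1/20)))*20 = ((sqrt(54)/14)*(13/20 + 1/5))*20 = (((3*sqrt(6))/14)*(17/20))*20 = ((3*sqrt(6)/14)*(17/20))*20 = (51*sqrt(6)/280)*20 = 51*sqrt(6)/14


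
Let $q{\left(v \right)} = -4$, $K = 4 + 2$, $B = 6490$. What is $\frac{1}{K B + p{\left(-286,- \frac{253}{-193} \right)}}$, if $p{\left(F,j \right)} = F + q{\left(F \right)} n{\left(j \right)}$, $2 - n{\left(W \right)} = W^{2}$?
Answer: $\frac{37249}{1439780890} \approx 2.5871 \cdot 10^{-5}$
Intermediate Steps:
$K = 6$
$n{\left(W \right)} = 2 - W^{2}$
$p{\left(F,j \right)} = -8 + F + 4 j^{2}$ ($p{\left(F,j \right)} = F - 4 \left(2 - j^{2}\right) = F + \left(-8 + 4 j^{2}\right) = -8 + F + 4 j^{2}$)
$\frac{1}{K B + p{\left(-286,- \frac{253}{-193} \right)}} = \frac{1}{6 \cdot 6490 - \left(294 - \frac{256036}{37249}\right)} = \frac{1}{38940 - \left(294 - \frac{256036}{37249}\right)} = \frac{1}{38940 - \frac{10695170}{37249}} = \frac{1}{\frac{1439780890}{37249}} = \frac{37249}{1439780890}$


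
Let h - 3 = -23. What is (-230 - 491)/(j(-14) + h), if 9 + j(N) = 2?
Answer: 721/27 ≈ 26.704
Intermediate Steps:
h = -20 (h = 3 - 23 = -20)
j(N) = -7 (j(N) = -9 + 2 = -7)
(-230 - 491)/(j(-14) + h) = (-230 - 491)/(-7 - 20) = -721/(-27) = -721*(-1/27) = 721/27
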